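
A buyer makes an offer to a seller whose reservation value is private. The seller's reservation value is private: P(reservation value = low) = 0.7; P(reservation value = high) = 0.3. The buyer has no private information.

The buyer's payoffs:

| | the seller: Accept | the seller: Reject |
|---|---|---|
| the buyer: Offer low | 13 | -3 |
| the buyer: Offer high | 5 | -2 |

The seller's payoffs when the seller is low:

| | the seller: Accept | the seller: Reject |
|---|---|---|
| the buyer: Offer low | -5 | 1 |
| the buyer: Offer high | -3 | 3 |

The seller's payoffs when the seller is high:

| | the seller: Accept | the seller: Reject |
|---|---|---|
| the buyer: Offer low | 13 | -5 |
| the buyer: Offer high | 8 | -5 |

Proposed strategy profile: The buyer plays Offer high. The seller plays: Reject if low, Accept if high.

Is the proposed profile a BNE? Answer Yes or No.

The buyer plays Offer high: E[Offer high] = 0.7·(-2) + 0.3·(5) = 0.1; E[Offer low] = 1.8. Not best-responding. ✗
The seller (reservation value low), facing Offer high: Accept gives -3, Reject gives 3. Proposed Reject is best. ✓
The seller (reservation value high), facing Offer high: Accept gives 8, Reject gives -5. Proposed Accept is best. ✓

No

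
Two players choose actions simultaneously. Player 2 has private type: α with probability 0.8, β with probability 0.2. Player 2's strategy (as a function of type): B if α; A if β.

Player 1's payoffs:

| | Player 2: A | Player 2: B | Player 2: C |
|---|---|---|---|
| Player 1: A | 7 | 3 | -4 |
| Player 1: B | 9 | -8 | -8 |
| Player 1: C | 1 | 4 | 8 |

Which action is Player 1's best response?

E[A] = 0.8·(3) + 0.2·(7) = 3.8
E[B] = 0.8·(-8) + 0.2·(9) = -4.6
E[C] = 0.8·(4) + 0.2·(1) = 3.4
Best response: A (3.8 is the largest).

A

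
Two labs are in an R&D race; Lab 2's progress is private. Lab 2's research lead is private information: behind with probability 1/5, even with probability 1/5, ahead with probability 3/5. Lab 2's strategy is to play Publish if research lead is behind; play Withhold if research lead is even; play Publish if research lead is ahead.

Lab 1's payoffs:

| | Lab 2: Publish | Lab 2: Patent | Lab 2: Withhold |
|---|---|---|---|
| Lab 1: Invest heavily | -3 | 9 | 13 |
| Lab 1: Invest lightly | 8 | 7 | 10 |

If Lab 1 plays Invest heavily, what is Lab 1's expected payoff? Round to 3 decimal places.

Take the expectation over Lab 2's research lead, weighting each type's action by its prior probability.
E[Invest heavily] = 1/5·(-3) + 1/5·13 + 3/5·(-3) = (-3/5) + 13/5 + (-9/5) = 1/5

0.200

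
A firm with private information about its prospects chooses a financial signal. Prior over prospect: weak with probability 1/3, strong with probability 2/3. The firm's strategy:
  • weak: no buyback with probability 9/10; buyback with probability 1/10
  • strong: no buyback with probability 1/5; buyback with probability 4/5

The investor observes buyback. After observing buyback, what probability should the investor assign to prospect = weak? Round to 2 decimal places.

0.06

P(buyback) = (1/3)·(1/10) + (2/3)·(4/5) = 17/30
P(weak | buyback) = ((1/3)·(1/10)) / (17/30) = (1/30) / (17/30) = 1/17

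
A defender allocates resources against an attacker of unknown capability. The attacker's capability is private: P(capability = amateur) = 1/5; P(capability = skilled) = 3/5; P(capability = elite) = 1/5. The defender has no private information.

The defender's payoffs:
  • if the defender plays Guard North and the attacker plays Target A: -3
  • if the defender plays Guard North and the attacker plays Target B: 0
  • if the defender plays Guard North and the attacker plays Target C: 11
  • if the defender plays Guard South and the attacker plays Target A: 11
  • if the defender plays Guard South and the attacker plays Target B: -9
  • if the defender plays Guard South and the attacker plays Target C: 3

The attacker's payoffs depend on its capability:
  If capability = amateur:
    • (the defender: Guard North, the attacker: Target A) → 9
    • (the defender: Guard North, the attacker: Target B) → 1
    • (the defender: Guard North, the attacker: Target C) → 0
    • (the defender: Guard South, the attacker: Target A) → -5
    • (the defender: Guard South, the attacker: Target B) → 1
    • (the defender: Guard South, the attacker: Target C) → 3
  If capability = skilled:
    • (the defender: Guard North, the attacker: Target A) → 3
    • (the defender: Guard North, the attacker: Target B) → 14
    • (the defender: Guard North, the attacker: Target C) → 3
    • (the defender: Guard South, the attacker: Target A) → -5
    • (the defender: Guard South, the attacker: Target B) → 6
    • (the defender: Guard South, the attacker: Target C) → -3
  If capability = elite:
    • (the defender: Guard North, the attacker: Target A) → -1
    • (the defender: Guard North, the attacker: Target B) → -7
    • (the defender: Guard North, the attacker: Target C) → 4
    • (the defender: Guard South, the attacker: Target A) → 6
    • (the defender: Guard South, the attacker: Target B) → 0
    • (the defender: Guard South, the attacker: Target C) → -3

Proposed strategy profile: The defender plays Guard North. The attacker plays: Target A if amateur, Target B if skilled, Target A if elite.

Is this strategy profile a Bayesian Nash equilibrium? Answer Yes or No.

The defender plays Guard North: E[Guard North] = 1/5·(-3) + 3/5·(0) + 1/5·(-3) = -6/5; E[Guard South] = -1. Not best-responding. ✗
The attacker (capability amateur), facing Guard North: Target A gives 9, Target B gives 1, Target C gives 0. Proposed Target A is best. ✓
The attacker (capability skilled), facing Guard North: Target A gives 3, Target B gives 14, Target C gives 3. Proposed Target B is best. ✓
The attacker (capability elite), facing Guard North: Target A gives -1, Target B gives -7, Target C gives 4. Proposed Target A is not best — profitable deviation exists. ✗

No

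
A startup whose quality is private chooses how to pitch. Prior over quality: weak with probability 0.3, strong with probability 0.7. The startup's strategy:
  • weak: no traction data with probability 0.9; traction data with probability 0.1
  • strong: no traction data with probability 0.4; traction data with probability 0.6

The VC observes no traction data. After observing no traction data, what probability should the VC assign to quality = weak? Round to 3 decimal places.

P(no traction data) = 0.3·0.9 + 0.7·0.4 = 0.55
P(weak | no traction data) = (0.3·0.9) / 0.55 = 0.27 / 0.55 = 0.490909

0.491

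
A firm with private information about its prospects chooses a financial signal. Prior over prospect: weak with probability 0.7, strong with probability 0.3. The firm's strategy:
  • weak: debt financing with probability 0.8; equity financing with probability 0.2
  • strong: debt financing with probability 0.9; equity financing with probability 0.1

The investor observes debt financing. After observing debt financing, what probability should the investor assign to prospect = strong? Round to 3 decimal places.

Apply Bayes' rule using the sender's strategy as the likelihood.
P(debt financing) = 0.7·0.8 + 0.3·0.9 = 0.83
P(strong | debt financing) = (0.3·0.9) / 0.83 = 0.27 / 0.83 = 0.325301

0.325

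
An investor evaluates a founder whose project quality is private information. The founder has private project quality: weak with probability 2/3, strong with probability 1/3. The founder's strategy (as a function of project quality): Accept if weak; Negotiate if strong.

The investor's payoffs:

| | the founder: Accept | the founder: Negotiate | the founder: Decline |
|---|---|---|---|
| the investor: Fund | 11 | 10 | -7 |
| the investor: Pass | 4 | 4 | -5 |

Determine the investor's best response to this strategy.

Fund

Compute the investor's expected payoff for each action, taking the expectation over the founder's type.
E[Fund] = 2/3·(11) + 1/3·(10) = 32/3
E[Pass] = 2/3·(4) + 1/3·(4) = 4
Best response: Fund (32/3 is the largest).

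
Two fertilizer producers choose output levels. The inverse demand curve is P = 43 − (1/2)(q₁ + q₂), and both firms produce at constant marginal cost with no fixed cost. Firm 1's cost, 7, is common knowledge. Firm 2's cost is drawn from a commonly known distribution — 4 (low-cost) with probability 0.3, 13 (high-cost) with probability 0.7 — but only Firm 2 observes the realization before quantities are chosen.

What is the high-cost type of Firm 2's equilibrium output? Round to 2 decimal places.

Each type of Firm 2 best-responds to q₁; Firm 1 best-responds to the expected q₂ over Firm 2's types.
Firm 2 with cost c maximizes (43 − (1/2)(q₁+q₂) − c)·q₂, giving q₂(c) = (43 − c − (1/2)q₁).
E[c₂] = 0.3·4 + 0.7·13 = 10.3
Firm 1's FOC against E[q₂] yields q₁ = (43 − 2·7 + E[c₂])/(3/2) = (43 − 14 + 10.3)/(3/2) = 26.2.
q₂(high-cost) = (43 − 13 − (1/2)·26.2) = 16.9.

16.90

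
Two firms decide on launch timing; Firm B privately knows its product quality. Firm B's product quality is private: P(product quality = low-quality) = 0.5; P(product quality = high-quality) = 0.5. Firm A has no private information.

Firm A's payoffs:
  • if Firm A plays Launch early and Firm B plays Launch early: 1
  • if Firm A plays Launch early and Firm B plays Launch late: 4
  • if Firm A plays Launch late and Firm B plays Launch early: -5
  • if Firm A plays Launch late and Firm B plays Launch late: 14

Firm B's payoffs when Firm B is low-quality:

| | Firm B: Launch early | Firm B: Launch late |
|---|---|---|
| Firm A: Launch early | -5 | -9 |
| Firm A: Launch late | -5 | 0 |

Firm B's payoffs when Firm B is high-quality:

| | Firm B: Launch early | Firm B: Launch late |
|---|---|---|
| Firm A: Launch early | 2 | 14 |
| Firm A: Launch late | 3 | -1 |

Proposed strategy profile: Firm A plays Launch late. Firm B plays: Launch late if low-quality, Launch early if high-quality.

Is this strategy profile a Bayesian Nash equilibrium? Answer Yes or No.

Yes

A profile is a BNE iff every type of every player is best-responding given beliefs about the other side.
Firm A plays Launch late: E[Launch late] = 0.5·(14) + 0.5·(-5) = 4.5; E[Launch early] = 2.5. Best-responding. ✓
Firm B (product quality low-quality), facing Launch late: Launch early gives -5, Launch late gives 0. Proposed Launch late is best. ✓
Firm B (product quality high-quality), facing Launch late: Launch early gives 3, Launch late gives -1. Proposed Launch early is best. ✓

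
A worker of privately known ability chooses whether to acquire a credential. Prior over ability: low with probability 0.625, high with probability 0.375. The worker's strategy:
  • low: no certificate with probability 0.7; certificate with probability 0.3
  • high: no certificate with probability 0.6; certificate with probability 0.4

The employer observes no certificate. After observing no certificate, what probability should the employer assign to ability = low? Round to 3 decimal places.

Apply Bayes' rule using the sender's strategy as the likelihood.
P(no certificate) = 0.625·0.7 + 0.375·0.6 = 0.6625
P(low | no certificate) = (0.625·0.7) / 0.6625 = 0.4375 / 0.6625 = 0.660377

0.660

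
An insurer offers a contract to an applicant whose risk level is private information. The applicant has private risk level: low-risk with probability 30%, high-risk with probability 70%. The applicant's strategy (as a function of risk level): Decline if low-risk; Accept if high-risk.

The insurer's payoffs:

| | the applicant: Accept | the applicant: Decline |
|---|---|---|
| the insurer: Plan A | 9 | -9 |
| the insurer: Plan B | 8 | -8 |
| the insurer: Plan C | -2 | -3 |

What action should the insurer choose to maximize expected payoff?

E[Plan A] = 0.3·(-9) + 0.7·(9) = 3.6
E[Plan B] = 0.3·(-8) + 0.7·(8) = 3.2
E[Plan C] = 0.3·(-3) + 0.7·(-2) = -2.3
Best response: Plan A (3.6 is the largest).

Plan A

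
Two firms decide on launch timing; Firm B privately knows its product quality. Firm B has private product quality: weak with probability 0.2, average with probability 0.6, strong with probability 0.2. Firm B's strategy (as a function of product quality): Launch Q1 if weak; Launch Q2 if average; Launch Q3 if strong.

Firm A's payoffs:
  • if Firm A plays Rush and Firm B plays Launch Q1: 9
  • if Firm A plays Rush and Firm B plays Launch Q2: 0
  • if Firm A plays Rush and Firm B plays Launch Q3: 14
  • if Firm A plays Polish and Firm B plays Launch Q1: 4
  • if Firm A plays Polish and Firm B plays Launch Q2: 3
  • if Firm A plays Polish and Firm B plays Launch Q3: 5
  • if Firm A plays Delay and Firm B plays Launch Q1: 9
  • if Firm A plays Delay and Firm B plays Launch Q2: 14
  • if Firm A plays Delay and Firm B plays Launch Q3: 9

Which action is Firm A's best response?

Delay

Compute Firm A's expected payoff for each action, taking the expectation over Firm B's type.
E[Rush] = 0.2·(9) + 0.6·(0) + 0.2·(14) = 4.6
E[Polish] = 0.2·(4) + 0.6·(3) + 0.2·(5) = 3.6
E[Delay] = 0.2·(9) + 0.6·(14) + 0.2·(9) = 12
Best response: Delay (12 is the largest).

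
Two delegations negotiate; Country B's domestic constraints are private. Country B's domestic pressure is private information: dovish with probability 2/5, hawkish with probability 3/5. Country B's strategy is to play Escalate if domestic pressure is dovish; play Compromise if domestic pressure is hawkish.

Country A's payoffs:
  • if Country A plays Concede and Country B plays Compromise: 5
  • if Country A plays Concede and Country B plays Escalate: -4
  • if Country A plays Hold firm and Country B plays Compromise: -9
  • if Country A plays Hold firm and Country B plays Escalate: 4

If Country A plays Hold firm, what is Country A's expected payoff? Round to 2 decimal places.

E[Hold firm] = 2/5·4 + 3/5·(-9) = 8/5 + (-27/5) = -19/5

-3.80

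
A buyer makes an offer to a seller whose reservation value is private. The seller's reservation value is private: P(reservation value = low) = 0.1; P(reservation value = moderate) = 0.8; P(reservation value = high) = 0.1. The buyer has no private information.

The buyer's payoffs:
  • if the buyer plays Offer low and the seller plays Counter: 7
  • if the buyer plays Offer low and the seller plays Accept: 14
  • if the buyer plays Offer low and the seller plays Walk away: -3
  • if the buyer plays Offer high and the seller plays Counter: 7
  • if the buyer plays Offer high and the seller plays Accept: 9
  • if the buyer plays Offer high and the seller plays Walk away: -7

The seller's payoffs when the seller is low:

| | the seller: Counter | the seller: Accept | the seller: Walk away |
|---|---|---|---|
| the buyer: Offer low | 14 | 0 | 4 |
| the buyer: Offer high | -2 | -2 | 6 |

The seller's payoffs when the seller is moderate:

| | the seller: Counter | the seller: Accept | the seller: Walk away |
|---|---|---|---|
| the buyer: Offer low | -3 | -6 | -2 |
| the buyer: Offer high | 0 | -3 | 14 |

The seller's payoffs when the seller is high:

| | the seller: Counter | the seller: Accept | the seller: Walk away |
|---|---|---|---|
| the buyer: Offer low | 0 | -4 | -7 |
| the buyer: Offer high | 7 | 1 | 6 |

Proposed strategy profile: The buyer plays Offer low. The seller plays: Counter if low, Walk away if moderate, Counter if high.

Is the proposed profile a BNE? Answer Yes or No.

The buyer plays Offer low: E[Offer low] = 0.1·(7) + 0.8·(-3) + 0.1·(7) = -1; E[Offer high] = -4.2. Best-responding. ✓
The seller (reservation value low), facing Offer low: Counter gives 14, Accept gives 0, Walk away gives 4. Proposed Counter is best. ✓
The seller (reservation value moderate), facing Offer low: Counter gives -3, Accept gives -6, Walk away gives -2. Proposed Walk away is best. ✓
The seller (reservation value high), facing Offer low: Counter gives 0, Accept gives -4, Walk away gives -7. Proposed Counter is best. ✓

Yes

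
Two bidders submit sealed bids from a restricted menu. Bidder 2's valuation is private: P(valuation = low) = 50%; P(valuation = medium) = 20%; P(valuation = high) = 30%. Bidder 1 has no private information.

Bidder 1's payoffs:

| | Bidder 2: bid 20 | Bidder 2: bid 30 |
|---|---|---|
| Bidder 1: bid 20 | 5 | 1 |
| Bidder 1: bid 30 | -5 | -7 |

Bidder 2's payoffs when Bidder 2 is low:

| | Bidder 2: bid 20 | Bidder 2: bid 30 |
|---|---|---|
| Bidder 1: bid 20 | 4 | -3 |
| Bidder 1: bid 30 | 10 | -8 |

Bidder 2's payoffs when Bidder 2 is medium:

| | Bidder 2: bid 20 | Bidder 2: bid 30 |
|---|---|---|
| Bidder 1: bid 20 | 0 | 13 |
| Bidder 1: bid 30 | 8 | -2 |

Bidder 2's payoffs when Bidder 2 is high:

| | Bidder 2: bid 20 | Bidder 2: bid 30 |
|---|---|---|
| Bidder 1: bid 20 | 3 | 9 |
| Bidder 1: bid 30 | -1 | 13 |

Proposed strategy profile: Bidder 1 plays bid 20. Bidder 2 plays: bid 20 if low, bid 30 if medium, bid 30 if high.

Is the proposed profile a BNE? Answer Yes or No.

Yes

Bidder 1 plays bid 20: E[bid 20] = 0.5·(5) + 0.2·(1) + 0.3·(1) = 3; E[bid 30] = -6. Best-responding. ✓
Bidder 2 (valuation low), facing bid 20: bid 20 gives 4, bid 30 gives -3. Proposed bid 20 is best. ✓
Bidder 2 (valuation medium), facing bid 20: bid 20 gives 0, bid 30 gives 13. Proposed bid 30 is best. ✓
Bidder 2 (valuation high), facing bid 20: bid 20 gives 3, bid 30 gives 9. Proposed bid 30 is best. ✓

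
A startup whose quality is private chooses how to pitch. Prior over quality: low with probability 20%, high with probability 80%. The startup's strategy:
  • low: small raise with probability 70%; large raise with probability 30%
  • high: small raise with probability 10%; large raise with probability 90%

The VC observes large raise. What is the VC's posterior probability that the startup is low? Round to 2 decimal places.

P(large raise) = 0.2·0.3 + 0.8·0.9 = 0.78
P(low | large raise) = (0.2·0.3) / 0.78 = 0.06 / 0.78 = 0.0769231

0.08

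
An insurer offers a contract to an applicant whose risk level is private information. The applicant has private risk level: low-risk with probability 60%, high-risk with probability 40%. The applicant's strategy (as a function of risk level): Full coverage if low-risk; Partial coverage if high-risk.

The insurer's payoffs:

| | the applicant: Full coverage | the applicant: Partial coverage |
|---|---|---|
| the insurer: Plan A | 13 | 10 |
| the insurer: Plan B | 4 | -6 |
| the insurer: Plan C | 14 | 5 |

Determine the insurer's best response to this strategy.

E[Plan A] = 0.6·(13) + 0.4·(10) = 11.8
E[Plan B] = 0.6·(4) + 0.4·(-6) = 0
E[Plan C] = 0.6·(14) + 0.4·(5) = 10.4
Best response: Plan A (11.8 is the largest).

Plan A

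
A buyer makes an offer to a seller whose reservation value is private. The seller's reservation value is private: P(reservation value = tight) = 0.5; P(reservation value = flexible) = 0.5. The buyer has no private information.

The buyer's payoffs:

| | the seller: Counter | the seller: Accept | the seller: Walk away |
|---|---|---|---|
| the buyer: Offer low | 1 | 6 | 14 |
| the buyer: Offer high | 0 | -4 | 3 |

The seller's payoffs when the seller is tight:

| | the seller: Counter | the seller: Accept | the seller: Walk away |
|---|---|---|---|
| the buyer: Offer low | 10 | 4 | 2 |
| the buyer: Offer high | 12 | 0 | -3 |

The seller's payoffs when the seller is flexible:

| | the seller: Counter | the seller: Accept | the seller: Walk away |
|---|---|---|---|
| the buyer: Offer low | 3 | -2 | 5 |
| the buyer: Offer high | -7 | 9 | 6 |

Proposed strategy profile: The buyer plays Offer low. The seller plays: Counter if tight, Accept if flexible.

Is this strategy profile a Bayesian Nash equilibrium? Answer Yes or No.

A profile is a BNE iff every type of every player is best-responding given beliefs about the other side.
The buyer plays Offer low: E[Offer low] = 0.5·(1) + 0.5·(6) = 3.5; E[Offer high] = -2. Best-responding. ✓
The seller (reservation value tight), facing Offer low: Counter gives 10, Accept gives 4, Walk away gives 2. Proposed Counter is best. ✓
The seller (reservation value flexible), facing Offer low: Counter gives 3, Accept gives -2, Walk away gives 5. Proposed Accept is not best — profitable deviation exists. ✗

No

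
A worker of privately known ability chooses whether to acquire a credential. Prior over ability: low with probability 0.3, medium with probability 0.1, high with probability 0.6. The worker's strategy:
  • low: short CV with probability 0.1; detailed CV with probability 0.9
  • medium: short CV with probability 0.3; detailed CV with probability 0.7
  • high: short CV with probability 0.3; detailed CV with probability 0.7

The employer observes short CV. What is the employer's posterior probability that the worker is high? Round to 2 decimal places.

P(short CV) = 0.3·0.1 + 0.1·0.3 + 0.6·0.3 = 0.24
P(high | short CV) = (0.6·0.3) / 0.24 = 0.18 / 0.24 = 0.75

0.75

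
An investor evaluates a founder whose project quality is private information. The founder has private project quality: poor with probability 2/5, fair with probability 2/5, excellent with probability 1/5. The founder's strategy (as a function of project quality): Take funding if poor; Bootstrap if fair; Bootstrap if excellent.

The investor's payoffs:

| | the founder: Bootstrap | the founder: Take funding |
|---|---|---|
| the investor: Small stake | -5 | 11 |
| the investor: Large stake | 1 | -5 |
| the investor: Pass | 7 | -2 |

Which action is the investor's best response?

E[Small stake] = 2/5·(11) + 2/5·(-5) + 1/5·(-5) = 7/5
E[Large stake] = 2/5·(-5) + 2/5·(1) + 1/5·(1) = -7/5
E[Pass] = 2/5·(-2) + 2/5·(7) + 1/5·(7) = 17/5
Best response: Pass (17/5 is the largest).

Pass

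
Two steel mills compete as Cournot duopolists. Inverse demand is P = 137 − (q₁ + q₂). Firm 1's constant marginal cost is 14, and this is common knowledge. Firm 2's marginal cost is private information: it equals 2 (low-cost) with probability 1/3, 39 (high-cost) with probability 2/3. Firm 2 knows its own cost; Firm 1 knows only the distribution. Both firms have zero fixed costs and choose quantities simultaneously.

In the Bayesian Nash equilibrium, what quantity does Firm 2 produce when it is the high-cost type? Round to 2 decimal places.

26.39

Each type of Firm 2 best-responds to q₁; Firm 1 best-responds to the expected q₂ over Firm 2's types.
Firm 2 with cost c maximizes (137 − (q₁+q₂) − c)·q₂, giving q₂(c) = (137 − c − q₁)/2.
E[c₂] = 1/3·2 + 2/3·39 = 26.6667
Firm 1's FOC against E[q₂] yields q₁ = (137 − 2·14 + E[c₂])/3 = (137 − 28 + 26.6667)/3 = 45.2222.
q₂(high-cost) = (137 − 39 − 45.2222)/2 = 26.3889.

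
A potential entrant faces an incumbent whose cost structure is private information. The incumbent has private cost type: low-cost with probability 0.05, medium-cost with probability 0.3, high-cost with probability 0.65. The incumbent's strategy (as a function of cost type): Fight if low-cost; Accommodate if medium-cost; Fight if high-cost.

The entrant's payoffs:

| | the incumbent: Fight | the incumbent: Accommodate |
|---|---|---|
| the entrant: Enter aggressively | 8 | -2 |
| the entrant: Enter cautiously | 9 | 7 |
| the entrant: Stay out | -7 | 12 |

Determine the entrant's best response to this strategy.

E[Enter aggressively] = 0.05·(8) + 0.3·(-2) + 0.65·(8) = 5
E[Enter cautiously] = 0.05·(9) + 0.3·(7) + 0.65·(9) = 8.4
E[Stay out] = 0.05·(-7) + 0.3·(12) + 0.65·(-7) = -1.3
Best response: Enter cautiously (8.4 is the largest).

Enter cautiously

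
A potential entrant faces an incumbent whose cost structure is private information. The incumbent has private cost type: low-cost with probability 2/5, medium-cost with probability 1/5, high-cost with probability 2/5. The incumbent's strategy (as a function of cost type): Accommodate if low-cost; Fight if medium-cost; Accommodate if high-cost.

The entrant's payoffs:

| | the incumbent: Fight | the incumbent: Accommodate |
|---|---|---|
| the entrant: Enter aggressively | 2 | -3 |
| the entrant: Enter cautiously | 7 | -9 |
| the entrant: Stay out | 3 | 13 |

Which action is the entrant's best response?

Stay out

E[Enter aggressively] = 2/5·(-3) + 1/5·(2) + 2/5·(-3) = -2
E[Enter cautiously] = 2/5·(-9) + 1/5·(7) + 2/5·(-9) = -29/5
E[Stay out] = 2/5·(13) + 1/5·(3) + 2/5·(13) = 11
Best response: Stay out (11 is the largest).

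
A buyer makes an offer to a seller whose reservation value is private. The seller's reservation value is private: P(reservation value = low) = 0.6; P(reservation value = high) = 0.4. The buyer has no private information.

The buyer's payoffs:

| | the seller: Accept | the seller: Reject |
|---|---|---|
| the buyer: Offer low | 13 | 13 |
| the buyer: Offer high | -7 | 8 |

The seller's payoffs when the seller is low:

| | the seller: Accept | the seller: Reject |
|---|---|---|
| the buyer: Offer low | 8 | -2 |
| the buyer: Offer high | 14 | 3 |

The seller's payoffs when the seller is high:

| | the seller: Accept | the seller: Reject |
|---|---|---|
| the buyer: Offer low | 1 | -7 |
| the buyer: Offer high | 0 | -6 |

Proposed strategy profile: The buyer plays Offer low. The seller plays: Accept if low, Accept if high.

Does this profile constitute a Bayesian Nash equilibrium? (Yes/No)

The buyer plays Offer low: E[Offer low] = 0.6·(13) + 0.4·(13) = 13; E[Offer high] = -7. Best-responding. ✓
The seller (reservation value low), facing Offer low: Accept gives 8, Reject gives -2. Proposed Accept is best. ✓
The seller (reservation value high), facing Offer low: Accept gives 1, Reject gives -7. Proposed Accept is best. ✓

Yes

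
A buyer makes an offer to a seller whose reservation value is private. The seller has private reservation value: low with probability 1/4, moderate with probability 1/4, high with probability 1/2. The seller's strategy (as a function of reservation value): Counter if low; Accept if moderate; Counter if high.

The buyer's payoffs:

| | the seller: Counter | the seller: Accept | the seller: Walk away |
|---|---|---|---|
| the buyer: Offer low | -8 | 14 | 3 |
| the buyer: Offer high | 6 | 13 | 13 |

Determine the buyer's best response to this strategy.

E[Offer low] = 1/4·(-8) + 1/4·(14) + 1/2·(-8) = -5/2
E[Offer high] = 1/4·(6) + 1/4·(13) + 1/2·(6) = 31/4
Best response: Offer high (31/4 is the largest).

Offer high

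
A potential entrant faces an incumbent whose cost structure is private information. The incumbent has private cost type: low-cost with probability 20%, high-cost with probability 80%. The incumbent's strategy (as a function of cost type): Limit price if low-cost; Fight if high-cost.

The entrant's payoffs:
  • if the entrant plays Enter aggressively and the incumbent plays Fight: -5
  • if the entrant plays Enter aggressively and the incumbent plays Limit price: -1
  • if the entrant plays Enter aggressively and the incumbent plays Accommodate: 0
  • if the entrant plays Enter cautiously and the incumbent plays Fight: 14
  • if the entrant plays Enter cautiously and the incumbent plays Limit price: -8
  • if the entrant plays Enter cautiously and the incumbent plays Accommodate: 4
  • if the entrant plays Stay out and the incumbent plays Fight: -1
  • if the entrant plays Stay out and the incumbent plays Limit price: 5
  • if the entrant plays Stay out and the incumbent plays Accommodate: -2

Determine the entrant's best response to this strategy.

E[Enter aggressively] = 0.2·(-1) + 0.8·(-5) = -4.2
E[Enter cautiously] = 0.2·(-8) + 0.8·(14) = 9.6
E[Stay out] = 0.2·(5) + 0.8·(-1) = 0.2
Best response: Enter cautiously (9.6 is the largest).

Enter cautiously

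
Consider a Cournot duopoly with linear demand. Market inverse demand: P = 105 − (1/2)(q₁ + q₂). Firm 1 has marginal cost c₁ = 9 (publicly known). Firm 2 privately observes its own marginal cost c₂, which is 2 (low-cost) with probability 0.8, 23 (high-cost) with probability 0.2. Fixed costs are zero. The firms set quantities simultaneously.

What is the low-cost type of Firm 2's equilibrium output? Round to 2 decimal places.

Firm 2 with cost c maximizes (105 − (1/2)(q₁+q₂) − c)·q₂, giving q₂(c) = (105 − c − (1/2)q₁).
E[c₂] = 0.8·2 + 0.2·23 = 6.2
Firm 1's FOC against E[q₂] yields q₁ = (105 − 2·9 + E[c₂])/(3/2) = (105 − 18 + 6.2)/(3/2) = 62.1333.
q₂(low-cost) = (105 − 2 − (1/2)·62.1333) = 71.9333.

71.93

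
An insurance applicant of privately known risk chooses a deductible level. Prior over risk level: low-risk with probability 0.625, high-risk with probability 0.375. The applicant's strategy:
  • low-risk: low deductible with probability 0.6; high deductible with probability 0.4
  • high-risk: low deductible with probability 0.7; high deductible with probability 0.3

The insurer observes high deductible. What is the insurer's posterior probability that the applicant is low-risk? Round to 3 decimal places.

P(high deductible) = 0.625·0.4 + 0.375·0.3 = 0.3625
P(low-risk | high deductible) = (0.625·0.4) / 0.3625 = 0.25 / 0.3625 = 0.689655

0.690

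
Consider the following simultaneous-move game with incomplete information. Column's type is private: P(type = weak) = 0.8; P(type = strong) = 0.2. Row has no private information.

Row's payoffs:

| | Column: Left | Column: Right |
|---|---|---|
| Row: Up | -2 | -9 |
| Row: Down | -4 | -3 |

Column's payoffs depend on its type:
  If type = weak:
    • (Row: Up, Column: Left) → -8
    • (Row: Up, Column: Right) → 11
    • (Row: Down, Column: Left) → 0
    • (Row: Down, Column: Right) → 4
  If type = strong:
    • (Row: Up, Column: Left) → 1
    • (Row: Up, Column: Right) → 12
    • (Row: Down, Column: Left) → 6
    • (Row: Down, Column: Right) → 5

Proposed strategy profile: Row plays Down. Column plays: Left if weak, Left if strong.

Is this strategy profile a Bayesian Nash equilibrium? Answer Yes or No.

No

A profile is a BNE iff every type of every player is best-responding given beliefs about the other side.
Row plays Down: E[Down] = 0.8·(-4) + 0.2·(-4) = -4; E[Up] = -2. Not best-responding. ✗
Column (type weak), facing Down: Left gives 0, Right gives 4. Proposed Left is not best — profitable deviation exists. ✗
Column (type strong), facing Down: Left gives 6, Right gives 5. Proposed Left is best. ✓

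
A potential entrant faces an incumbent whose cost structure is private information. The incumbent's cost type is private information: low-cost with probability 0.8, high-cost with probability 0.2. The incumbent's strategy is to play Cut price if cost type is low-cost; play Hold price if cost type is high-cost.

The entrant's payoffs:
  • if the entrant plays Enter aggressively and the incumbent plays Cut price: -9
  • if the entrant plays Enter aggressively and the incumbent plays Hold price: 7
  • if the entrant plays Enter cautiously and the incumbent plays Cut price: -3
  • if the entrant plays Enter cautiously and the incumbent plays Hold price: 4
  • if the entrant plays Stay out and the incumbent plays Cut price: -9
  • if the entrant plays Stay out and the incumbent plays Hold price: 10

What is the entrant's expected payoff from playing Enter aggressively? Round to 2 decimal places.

E[Enter aggressively] = 0.8·(-9) + 0.2·7 = (-7.2) + 1.4 = -5.8

-5.80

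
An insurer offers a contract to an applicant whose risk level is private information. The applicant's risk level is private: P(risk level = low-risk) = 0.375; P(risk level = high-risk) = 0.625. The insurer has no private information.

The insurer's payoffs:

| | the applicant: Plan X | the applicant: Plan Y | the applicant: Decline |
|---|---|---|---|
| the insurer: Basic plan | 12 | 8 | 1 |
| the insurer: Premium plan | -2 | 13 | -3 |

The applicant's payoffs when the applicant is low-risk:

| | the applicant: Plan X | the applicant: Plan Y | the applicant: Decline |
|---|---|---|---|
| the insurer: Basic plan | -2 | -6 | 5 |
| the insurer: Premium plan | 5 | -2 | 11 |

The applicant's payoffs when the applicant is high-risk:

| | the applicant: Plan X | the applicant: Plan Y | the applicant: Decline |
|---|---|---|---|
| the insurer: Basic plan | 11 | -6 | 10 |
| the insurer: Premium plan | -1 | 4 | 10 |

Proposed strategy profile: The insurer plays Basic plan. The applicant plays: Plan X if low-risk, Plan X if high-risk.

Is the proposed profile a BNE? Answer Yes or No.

No

A profile is a BNE iff every type of every player is best-responding given beliefs about the other side.
The insurer plays Basic plan: E[Basic plan] = 0.375·(12) + 0.625·(12) = 12; E[Premium plan] = -2. Best-responding. ✓
The applicant (risk level low-risk), facing Basic plan: Plan X gives -2, Plan Y gives -6, Decline gives 5. Proposed Plan X is not best — profitable deviation exists. ✗
The applicant (risk level high-risk), facing Basic plan: Plan X gives 11, Plan Y gives -6, Decline gives 10. Proposed Plan X is best. ✓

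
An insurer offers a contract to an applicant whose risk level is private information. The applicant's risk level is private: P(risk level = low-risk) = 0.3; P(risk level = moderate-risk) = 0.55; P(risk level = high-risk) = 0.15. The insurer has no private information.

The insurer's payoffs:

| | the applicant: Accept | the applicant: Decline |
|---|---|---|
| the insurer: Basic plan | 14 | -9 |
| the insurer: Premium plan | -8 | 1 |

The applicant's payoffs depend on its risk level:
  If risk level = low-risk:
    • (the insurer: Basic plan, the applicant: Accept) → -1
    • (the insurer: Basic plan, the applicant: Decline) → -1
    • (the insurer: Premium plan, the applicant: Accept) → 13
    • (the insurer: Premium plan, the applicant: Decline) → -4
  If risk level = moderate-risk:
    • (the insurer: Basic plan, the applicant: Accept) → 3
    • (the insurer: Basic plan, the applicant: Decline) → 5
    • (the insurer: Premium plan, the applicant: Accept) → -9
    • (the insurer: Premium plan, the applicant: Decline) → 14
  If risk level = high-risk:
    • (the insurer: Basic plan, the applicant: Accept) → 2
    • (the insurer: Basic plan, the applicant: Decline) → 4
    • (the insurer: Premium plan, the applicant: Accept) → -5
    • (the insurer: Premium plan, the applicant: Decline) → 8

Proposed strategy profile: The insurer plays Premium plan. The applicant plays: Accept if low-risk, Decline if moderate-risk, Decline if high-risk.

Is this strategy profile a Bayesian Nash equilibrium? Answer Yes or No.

A profile is a BNE iff every type of every player is best-responding given beliefs about the other side.
The insurer plays Premium plan: E[Premium plan] = 0.3·(-8) + 0.55·(1) + 0.15·(1) = -1.7; E[Basic plan] = -2.1. Best-responding. ✓
The applicant (risk level low-risk), facing Premium plan: Accept gives 13, Decline gives -4. Proposed Accept is best. ✓
The applicant (risk level moderate-risk), facing Premium plan: Accept gives -9, Decline gives 14. Proposed Decline is best. ✓
The applicant (risk level high-risk), facing Premium plan: Accept gives -5, Decline gives 8. Proposed Decline is best. ✓

Yes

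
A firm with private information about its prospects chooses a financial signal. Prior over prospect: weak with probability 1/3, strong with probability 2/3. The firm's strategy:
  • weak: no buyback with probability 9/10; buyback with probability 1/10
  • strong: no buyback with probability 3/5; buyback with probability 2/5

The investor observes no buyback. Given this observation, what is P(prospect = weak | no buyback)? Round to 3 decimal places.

0.429

P(no buyback) = (1/3)·(9/10) + (2/3)·(3/5) = 7/10
P(weak | no buyback) = ((1/3)·(9/10)) / (7/10) = (3/10) / (7/10) = 3/7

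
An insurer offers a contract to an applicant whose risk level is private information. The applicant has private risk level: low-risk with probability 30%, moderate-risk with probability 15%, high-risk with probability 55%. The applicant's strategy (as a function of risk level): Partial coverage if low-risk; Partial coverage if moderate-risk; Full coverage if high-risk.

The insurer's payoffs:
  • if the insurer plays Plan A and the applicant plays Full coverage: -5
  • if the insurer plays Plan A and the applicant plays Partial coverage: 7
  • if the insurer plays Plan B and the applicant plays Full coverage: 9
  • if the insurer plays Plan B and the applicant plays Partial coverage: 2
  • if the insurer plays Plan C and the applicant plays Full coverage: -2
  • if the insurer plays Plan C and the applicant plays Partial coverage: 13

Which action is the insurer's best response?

E[Plan A] = 0.3·(7) + 0.15·(7) + 0.55·(-5) = 0.4
E[Plan B] = 0.3·(2) + 0.15·(2) + 0.55·(9) = 5.85
E[Plan C] = 0.3·(13) + 0.15·(13) + 0.55·(-2) = 4.75
Best response: Plan B (5.85 is the largest).

Plan B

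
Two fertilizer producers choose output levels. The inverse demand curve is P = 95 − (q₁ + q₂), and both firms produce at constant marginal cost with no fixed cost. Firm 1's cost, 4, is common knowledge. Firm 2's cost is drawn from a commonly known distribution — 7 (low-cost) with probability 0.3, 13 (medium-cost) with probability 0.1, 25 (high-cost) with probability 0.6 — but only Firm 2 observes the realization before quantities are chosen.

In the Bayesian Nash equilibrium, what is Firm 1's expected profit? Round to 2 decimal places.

Firm 2 with cost c maximizes (95 − (q₁+q₂) − c)·q₂, giving q₂(c) = (95 − c − q₁)/2.
E[c₂] = 0.3·7 + 0.1·13 + 0.6·25 = 18.4
Firm 1's FOC against E[q₂] yields q₁ = (95 − 2·4 + E[c₂])/3 = (95 − 8 + 18.4)/3 = 35.1333.
E[P] = 95 − (q₁ + E[q₂]) = 39.1333; Firm 1's expected profit = (E[P] − 4)·q₁ = (39.1333 − 4)·35.1333 = 1234.35.

1234.35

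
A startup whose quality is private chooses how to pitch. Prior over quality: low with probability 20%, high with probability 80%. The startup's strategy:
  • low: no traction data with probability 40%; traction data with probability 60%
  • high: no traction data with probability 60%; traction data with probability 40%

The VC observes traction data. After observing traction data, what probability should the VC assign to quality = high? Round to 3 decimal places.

0.727

P(traction data) = 0.2·0.6 + 0.8·0.4 = 0.44
P(high | traction data) = (0.8·0.4) / 0.44 = 0.32 / 0.44 = 0.727273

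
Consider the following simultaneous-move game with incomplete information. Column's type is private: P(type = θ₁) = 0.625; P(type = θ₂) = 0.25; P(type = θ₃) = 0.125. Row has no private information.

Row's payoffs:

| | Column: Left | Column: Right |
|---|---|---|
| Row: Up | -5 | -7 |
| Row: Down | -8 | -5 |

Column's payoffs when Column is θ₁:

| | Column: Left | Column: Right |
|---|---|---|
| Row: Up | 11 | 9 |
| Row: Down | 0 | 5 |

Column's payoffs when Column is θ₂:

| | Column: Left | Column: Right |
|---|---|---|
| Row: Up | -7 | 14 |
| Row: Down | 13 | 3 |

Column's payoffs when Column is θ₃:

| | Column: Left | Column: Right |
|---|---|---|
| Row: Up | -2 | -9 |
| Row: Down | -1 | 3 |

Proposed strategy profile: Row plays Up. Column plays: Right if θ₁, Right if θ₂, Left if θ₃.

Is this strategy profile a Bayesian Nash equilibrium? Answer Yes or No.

No

A profile is a BNE iff every type of every player is best-responding given beliefs about the other side.
Row plays Up: E[Up] = 0.625·(-7) + 0.25·(-7) + 0.125·(-5) = -6.75; E[Down] = -5.375. Not best-responding. ✗
Column (type θ₁), facing Up: Left gives 11, Right gives 9. Proposed Right is not best — profitable deviation exists. ✗
Column (type θ₂), facing Up: Left gives -7, Right gives 14. Proposed Right is best. ✓
Column (type θ₃), facing Up: Left gives -2, Right gives -9. Proposed Left is best. ✓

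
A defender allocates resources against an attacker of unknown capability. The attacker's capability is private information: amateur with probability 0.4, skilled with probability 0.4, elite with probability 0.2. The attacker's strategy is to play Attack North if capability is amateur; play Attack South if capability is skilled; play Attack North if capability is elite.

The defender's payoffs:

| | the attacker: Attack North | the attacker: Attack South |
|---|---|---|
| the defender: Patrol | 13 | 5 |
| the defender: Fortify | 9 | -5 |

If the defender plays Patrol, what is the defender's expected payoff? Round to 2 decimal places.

E[Patrol] = 0.4·13 + 0.4·5 + 0.2·13 = 5.2 + 2 + 2.6 = 9.8

9.80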